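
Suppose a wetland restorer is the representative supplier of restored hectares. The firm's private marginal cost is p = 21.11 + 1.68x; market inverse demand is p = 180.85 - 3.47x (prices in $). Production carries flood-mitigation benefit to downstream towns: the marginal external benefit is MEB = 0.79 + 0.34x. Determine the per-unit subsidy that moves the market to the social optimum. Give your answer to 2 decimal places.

Social marginal cost = private MC − MEB = 20.32 + 1.34x.
Set SMC = demand: 20.32 + 1.34x = 180.85 - 3.47x → x* = 33.3742.
The Pigouvian subsidy equals MEB at x*: 0.79 + 0.34×33.3742 = 12.1372.

subsidy = $12.14 per unit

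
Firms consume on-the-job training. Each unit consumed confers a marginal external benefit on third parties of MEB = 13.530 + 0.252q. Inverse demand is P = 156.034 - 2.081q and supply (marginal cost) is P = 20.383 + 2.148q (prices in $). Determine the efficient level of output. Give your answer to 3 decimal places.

q* = 37.511

Social marginal benefit = demand + MEB = 169.564 - 1.829q.
Set SMB = MC: 169.564 - 1.829q = 20.383 + 2.148q → q* = 37.5109.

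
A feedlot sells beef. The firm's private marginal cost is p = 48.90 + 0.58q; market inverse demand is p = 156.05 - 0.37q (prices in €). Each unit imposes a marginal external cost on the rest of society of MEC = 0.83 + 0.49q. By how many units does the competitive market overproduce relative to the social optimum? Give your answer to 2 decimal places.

Market equilibrium (private): 48.90 + 0.58q = 156.05 - 0.37q → q_m = 112.7895.
Social marginal cost = private MC + MEC = 49.73 + 1.07q.
Set SMC = demand: 49.73 + 1.07q = 156.05 - 0.37q → q* = 73.8333.
Gap = |112.7895 − 73.8333| = 38.9562.

38.96 units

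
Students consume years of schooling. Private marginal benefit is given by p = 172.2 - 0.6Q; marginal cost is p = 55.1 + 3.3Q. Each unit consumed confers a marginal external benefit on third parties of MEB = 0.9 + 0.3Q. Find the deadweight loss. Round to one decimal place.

DWL = 13.6

Market equilibrium (private): 55.1 + 3.3Q = 172.2 - 0.6Q → Q_m = 30.0256.
Social marginal benefit = demand + MEB = 173.1 - 0.3Q.
Set SMB = MC: 173.1 - 0.3Q = 55.1 + 3.3Q → Q* = 32.7778.
Between Q* and Q_m the wedge SMB − MC runs linearly from 0 to MEB(Q_m), so the loss is a triangle.
DWL = ½ × 2.7522 × 9.9077 = 13.6340.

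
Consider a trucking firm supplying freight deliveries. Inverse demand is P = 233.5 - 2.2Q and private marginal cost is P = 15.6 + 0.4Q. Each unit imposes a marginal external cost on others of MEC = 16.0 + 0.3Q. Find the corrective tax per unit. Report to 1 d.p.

tax = 36.9 per unit

Social marginal cost = private MC + MEC = 31.6 + 0.7Q.
Set SMC = demand: 31.6 + 0.7Q = 233.5 - 2.2Q → Q* = 69.6207.
The Pigouvian tax equals MEC at Q*: 16.0 + 0.3×69.6207 = 36.8862.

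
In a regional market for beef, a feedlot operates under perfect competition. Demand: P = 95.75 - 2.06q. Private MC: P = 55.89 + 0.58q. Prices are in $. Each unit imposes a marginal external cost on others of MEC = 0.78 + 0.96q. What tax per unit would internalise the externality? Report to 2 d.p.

Social marginal cost = private MC + MEC = 56.67 + 1.54q.
Set SMC = demand: 56.67 + 1.54q = 95.75 - 2.06q → q* = 10.8556.
The Pigouvian tax equals MEC at q*: 0.78 + 0.96×10.8556 = 11.2014.

tax = $11.20 per unit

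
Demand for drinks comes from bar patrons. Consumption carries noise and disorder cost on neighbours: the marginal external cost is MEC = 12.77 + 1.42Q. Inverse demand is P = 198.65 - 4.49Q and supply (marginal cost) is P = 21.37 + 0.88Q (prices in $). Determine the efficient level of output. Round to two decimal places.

Social marginal benefit = demand − MEC = 185.88 - 5.91Q.
Set SMB = MC: 185.88 - 5.91Q = 21.37 + 0.88Q → Q* = 24.2283.

Q* = 24.23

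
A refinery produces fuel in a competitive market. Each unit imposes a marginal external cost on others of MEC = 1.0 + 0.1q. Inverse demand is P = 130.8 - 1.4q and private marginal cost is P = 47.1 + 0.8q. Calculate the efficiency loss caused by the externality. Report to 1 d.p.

Market equilibrium (private): 47.1 + 0.8q = 130.8 - 1.4q → q_m = 38.0455.
Social marginal cost = private MC + MEC = 48.1 + 0.9q.
Set SMC = demand: 48.1 + 0.9q = 130.8 - 1.4q → q* = 35.9565.
Height of the DWL triangle at q_m is SMC(q_m) − demand(q_m) = MEC(q_m) = 4.8045.
DWL = ½ × 2.0890 × 4.8045 = 5.0183.

DWL = 5.0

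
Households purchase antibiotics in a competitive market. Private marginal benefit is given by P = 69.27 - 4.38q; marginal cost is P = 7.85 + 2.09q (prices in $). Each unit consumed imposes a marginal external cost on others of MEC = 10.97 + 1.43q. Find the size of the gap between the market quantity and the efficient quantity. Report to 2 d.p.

3.11 units

Market equilibrium (private): 7.85 + 2.09q = 69.27 - 4.38q → q_m = 9.4930.
Social marginal benefit = demand − MEC = 58.30 - 5.81q.
Set SMB = MC: 58.30 - 5.81q = 7.85 + 2.09q → q* = 6.3861.
Gap = |9.4930 − 6.3861| = 3.1069.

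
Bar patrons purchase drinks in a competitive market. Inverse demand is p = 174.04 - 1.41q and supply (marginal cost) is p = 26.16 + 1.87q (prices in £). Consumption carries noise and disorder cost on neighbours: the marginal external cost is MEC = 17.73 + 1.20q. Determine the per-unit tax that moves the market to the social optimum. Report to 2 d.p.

Social marginal benefit = demand − MEC = 156.31 - 2.61q.
Set SMB = MC: 156.31 - 2.61q = 26.16 + 1.87q → q* = 29.0513.
The Pigouvian tax equals MEC at q*: 17.73 + 1.20×29.0513 = 52.5916.

tax = £52.59 per unit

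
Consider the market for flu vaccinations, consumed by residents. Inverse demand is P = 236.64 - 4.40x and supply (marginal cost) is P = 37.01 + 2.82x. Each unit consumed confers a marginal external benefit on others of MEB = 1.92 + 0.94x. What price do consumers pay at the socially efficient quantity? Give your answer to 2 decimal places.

P = 95.43

Social marginal benefit = demand + MEB = 238.56 - 3.46x.
Set SMB = MC: 238.56 - 3.46x = 37.01 + 2.82x → x* = 32.0939.
Consumer price on the demand curve at x*: 236.64 − 4.40×32.0939 = 95.4268.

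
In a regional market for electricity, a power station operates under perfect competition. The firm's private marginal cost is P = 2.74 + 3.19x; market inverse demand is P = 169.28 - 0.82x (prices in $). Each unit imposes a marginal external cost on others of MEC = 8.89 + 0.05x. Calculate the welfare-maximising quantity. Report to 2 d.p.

x* = 38.83

Social marginal cost = private MC + MEC = 11.63 + 3.24x.
Set SMC = demand: 11.63 + 3.24x = 169.28 - 0.82x → x* = 38.8300.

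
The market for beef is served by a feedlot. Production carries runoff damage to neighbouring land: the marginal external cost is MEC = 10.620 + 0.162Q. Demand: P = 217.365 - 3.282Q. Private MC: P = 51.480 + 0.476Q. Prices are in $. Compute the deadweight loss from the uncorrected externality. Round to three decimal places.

Market equilibrium (private): 51.480 + 0.476Q = 217.365 - 3.282Q → Q_m = 44.1418.
Social marginal cost = private MC + MEC = 62.100 + 0.638Q.
Set SMC = demand: 62.100 + 0.638Q = 217.365 - 3.282Q → Q* = 39.6084.
The loss is the area between SMC and demand from Q* to Q_m; with linear curves that's a triangle of height MEC(Q_m).
DWL = ½ × 4.5334 × 17.7710 = 40.2815.

DWL = $40.282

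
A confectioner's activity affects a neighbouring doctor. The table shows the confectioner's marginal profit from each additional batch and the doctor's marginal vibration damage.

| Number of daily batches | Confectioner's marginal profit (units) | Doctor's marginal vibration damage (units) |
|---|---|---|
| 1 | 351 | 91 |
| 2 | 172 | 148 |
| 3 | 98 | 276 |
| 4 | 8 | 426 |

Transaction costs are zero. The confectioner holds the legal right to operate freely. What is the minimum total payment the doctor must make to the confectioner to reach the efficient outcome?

106

Left alone the confectioner would choose level 4 (marginal profit stays positive).
Efficient level: k* = 2 (marginal profit ≥ marginal vibration damage through 2).
The doctor must at least cover the confectioner's forgone profit from cutting 4→2: 98 + 8 = 106.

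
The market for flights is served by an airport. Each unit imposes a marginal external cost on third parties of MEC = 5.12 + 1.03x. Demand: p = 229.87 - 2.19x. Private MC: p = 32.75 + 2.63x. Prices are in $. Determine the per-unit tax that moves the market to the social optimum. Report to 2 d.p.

tax = $38.93 per unit

Social marginal cost = private MC + MEC = 37.87 + 3.66x.
Set SMC = demand: 37.87 + 3.66x = 229.87 - 2.19x → x* = 32.8205.
The Pigouvian tax equals MEC at x*: 5.12 + 1.03×32.8205 = 38.9251.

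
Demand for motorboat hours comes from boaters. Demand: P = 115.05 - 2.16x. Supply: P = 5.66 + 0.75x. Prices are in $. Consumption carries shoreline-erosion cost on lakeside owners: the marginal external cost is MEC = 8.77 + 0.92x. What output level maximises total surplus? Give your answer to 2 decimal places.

x* = 26.27

Social marginal benefit = demand − MEC = 106.28 - 3.08x.
Set SMB = MC: 106.28 - 3.08x = 5.66 + 0.75x → x* = 26.2715.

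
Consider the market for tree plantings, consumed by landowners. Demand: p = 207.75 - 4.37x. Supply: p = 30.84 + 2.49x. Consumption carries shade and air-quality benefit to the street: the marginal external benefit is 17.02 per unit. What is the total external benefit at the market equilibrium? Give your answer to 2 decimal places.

Market equilibrium (private): 30.84 + 2.49x = 207.75 - 4.37x → x_m = 25.7886.
Total external benefit = MEB × x_m = 17.02 × 25.7886 = 438.9220.

438.92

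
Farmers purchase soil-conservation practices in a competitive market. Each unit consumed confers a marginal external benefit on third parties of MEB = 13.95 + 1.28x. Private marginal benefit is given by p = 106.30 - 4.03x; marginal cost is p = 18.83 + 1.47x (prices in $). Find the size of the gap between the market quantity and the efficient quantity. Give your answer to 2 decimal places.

Market equilibrium (private): 18.83 + 1.47x = 106.30 - 4.03x → x_m = 15.9036.
Social marginal benefit = demand + MEB = 120.25 - 2.75x.
Set SMB = MC: 120.25 - 2.75x = 18.83 + 1.47x → x* = 24.0332.
Gap = |15.9036 − 24.0332| = 8.1296.

8.13 units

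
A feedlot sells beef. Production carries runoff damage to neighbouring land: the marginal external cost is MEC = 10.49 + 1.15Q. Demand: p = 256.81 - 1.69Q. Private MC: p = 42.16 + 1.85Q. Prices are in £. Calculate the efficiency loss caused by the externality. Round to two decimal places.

Market equilibrium (private): 42.16 + 1.85Q = 256.81 - 1.69Q → Q_m = 60.6356.
Social marginal cost = private MC + MEC = 52.65 + 3.00Q.
Set SMC = demand: 52.65 + 3.00Q = 256.81 - 1.69Q → Q* = 43.5309.
The loss is the area between SMC and demand from Q* to Q_m; with linear curves that's a triangle of height MEC(Q_m).
DWL = ½ × 17.1047 × 80.2209 = 686.0772.

DWL = £686.08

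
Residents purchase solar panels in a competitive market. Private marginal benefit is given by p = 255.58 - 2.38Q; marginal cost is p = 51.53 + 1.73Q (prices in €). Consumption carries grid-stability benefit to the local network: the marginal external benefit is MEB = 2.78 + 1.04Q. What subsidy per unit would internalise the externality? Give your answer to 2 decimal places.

Social marginal benefit = demand + MEB = 258.36 - 1.34Q.
Set SMB = MC: 258.36 - 1.34Q = 51.53 + 1.73Q → Q* = 67.3713.
The Pigouvian subsidy equals MEB at Q*: 2.78 + 1.04×67.3713 = 72.8462.

subsidy = €72.85 per unit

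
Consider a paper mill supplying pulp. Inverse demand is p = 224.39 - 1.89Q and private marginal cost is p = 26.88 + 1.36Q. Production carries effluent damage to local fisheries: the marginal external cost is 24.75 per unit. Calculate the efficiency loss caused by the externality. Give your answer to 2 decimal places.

DWL = 94.24

Market equilibrium (private): 26.88 + 1.36Q = 224.39 - 1.89Q → Q_m = 60.7723.
Social marginal cost = private MC + MEC = 51.63 + 1.36Q.
Set SMC = demand: 51.63 + 1.36Q = 224.39 - 1.89Q → Q* = 53.1569.
Between Q* and Q_m the wedge SMC − demand runs linearly from 0 to MEC(Q_m), so the loss is a triangle.
DWL = ½ × 7.6154 × 24.7500 = 94.2406.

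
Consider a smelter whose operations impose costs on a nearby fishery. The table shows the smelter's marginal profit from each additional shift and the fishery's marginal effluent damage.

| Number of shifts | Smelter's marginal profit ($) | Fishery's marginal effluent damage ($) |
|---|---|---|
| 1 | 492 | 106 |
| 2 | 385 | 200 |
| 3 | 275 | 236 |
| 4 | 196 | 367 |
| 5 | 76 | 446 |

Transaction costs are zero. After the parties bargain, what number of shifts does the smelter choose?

3

Bargaining reaches the level where marginal profit last exceeds marginal effluent damage.
That holds through level 3 (275 ≥ 236) but not at 4 (196 < 367).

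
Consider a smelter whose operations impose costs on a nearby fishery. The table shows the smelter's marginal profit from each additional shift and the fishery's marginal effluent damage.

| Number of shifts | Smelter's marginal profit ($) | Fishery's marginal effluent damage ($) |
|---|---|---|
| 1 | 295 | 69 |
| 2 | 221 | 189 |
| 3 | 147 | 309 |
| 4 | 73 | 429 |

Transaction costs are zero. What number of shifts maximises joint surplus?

Bargaining reaches the level where marginal profit last exceeds marginal effluent damage.
That holds through level 2 (221 ≥ 189) but not at 3 (147 < 309).

2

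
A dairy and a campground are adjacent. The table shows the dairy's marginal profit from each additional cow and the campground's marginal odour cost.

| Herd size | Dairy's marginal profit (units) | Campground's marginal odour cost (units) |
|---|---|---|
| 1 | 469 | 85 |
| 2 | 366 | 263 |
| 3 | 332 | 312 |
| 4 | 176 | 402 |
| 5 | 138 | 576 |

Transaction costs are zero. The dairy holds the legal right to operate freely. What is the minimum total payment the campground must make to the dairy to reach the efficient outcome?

314

Left alone the dairy would choose level 5 (marginal profit stays positive).
Efficient level: k* = 3 (marginal profit ≥ marginal odour cost through 3).
The campground must at least cover the dairy's forgone profit from cutting 5→3: 176 + 138 = 314.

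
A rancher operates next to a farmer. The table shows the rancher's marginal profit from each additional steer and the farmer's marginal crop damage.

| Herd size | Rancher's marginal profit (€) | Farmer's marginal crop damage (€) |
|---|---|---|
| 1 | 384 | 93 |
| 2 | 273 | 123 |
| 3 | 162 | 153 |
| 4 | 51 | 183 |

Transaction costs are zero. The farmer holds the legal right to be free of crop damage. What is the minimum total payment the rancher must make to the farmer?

€369

Efficient level: marginal profit ≥ marginal crop damage through level 3, so k* = 3.
With the farmer holding the right, the rancher must at least compensate total damage at k*: 93 + 123 + 153 = 369.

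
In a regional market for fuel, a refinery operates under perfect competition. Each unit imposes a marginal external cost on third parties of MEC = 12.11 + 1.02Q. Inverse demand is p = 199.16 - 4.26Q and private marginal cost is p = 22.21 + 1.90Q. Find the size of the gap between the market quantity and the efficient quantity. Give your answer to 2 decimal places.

5.77 units

Market equilibrium (private): 22.21 + 1.90Q = 199.16 - 4.26Q → Q_m = 28.7256.
Social marginal cost = private MC + MEC = 34.32 + 2.92Q.
Set SMC = demand: 34.32 + 2.92Q = 199.16 - 4.26Q → Q* = 22.9582.
Gap = |28.7256 − 22.9582| = 5.7674.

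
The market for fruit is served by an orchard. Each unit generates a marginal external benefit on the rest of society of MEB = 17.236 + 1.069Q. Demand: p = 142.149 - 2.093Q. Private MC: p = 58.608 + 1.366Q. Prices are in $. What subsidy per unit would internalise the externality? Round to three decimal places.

subsidy = $62.312 per unit

Social marginal cost = private MC − MEB = 41.372 + 0.297Q.
Set SMC = demand: 41.372 + 0.297Q = 142.149 - 2.093Q → Q* = 42.1661.
The Pigouvian subsidy equals MEB at Q*: 17.236 + 1.069×42.1661 = 62.3116.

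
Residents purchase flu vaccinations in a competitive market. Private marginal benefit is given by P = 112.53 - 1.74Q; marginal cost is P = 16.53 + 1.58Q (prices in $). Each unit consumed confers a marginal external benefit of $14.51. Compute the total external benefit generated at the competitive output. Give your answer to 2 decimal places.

$419.57

Market equilibrium (private): 16.53 + 1.58Q = 112.53 - 1.74Q → Q_m = 28.9157.
Total external benefit = MEB × Q_m = 14.51 × 28.9157 = 419.5668.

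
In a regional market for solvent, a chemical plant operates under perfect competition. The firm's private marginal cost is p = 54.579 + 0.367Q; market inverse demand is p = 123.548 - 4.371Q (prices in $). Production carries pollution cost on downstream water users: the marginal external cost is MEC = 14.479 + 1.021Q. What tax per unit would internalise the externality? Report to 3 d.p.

tax = $24.139 per unit

Social marginal cost = private MC + MEC = 69.058 + 1.388Q.
Set SMC = demand: 69.058 + 1.388Q = 123.548 - 4.371Q → Q* = 9.4617.
The Pigouvian tax equals MEC at Q*: 14.479 + 1.021×9.4617 = 24.1394.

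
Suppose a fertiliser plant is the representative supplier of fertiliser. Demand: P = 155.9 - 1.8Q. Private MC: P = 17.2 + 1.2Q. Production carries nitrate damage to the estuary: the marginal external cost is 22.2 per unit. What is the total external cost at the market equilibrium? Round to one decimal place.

1026.4

Market equilibrium (private): 17.2 + 1.2Q = 155.9 - 1.8Q → Q_m = 46.2333.
Total external cost = MEC × Q_m = 22.2 × 46.2333 = 1026.3793.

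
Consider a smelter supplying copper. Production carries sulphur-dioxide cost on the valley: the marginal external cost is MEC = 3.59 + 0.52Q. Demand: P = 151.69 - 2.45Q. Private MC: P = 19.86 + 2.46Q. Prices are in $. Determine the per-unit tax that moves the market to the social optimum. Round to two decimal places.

tax = $15.87 per unit

Social marginal cost = private MC + MEC = 23.45 + 2.98Q.
Set SMC = demand: 23.45 + 2.98Q = 151.69 - 2.45Q → Q* = 23.6169.
The Pigouvian tax equals MEC at Q*: 3.59 + 0.52×23.6169 = 15.8708.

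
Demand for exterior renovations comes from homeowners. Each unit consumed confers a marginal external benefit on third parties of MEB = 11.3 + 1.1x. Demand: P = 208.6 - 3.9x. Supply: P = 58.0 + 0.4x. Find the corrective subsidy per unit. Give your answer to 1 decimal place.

Social marginal benefit = demand + MEB = 219.9 - 2.8x.
Set SMB = MC: 219.9 - 2.8x = 58.0 + 0.4x → x* = 50.5938.
The Pigouvian subsidy equals MEB at x*: 11.3 + 1.1×50.5938 = 66.9532.

subsidy = 67.0 per unit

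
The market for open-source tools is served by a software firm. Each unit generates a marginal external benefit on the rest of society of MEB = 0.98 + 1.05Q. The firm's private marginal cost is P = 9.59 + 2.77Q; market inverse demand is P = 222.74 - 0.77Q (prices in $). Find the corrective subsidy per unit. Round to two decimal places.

subsidy = $91.28 per unit

Social marginal cost = private MC − MEB = 8.61 + 1.72Q.
Set SMC = demand: 8.61 + 1.72Q = 222.74 - 0.77Q → Q* = 85.9960.
The Pigouvian subsidy equals MEB at Q*: 0.98 + 1.05×85.9960 = 91.2758.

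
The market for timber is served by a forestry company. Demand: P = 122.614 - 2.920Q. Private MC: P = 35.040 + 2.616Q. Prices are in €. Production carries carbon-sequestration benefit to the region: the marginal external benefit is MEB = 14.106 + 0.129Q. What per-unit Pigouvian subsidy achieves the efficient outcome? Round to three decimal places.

subsidy = €16.532 per unit

Social marginal cost = private MC − MEB = 20.934 + 2.487Q.
Set SMC = demand: 20.934 + 2.487Q = 122.614 - 2.920Q → Q* = 18.8053.
The Pigouvian subsidy equals MEB at Q*: 14.106 + 0.129×18.8053 = 16.5319.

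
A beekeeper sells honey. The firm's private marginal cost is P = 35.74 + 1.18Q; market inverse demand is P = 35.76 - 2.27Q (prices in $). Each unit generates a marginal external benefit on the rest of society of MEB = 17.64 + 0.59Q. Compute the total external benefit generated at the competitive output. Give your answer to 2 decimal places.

$0.10

Market equilibrium (private): 35.74 + 1.18Q = 35.76 - 2.27Q → Q_m = 0.0058.
Total external benefit = ∫₀^{Q_m} (17.64 + 0.59Q) dQ = 17.64×0.0058 + ½×0.59×0.0058² = 0.1023.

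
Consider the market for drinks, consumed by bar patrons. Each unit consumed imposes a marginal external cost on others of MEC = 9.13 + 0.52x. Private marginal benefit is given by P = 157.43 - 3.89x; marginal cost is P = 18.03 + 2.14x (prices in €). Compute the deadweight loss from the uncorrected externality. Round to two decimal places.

Market equilibrium (private): 18.03 + 2.14x = 157.43 - 3.89x → x_m = 23.1177.
Social marginal benefit = demand − MEC = 148.30 - 4.41x.
Set SMB = MC: 148.30 - 4.41x = 18.03 + 2.14x → x* = 19.8885.
Between x* and x_m the wedge MC − SMB runs linearly from 0 to MEC(x_m), so the loss is a triangle.
DWL = ½ × 3.2292 × 21.1512 = 34.1507.

DWL = €34.15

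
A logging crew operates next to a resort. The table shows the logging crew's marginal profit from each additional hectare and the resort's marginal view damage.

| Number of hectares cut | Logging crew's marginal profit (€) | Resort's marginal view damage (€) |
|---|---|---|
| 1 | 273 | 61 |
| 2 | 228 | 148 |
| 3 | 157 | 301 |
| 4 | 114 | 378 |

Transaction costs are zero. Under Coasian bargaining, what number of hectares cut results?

Bargaining reaches the level where marginal profit last exceeds marginal view damage.
That holds through level 2 (228 ≥ 148) but not at 3 (157 < 301).

2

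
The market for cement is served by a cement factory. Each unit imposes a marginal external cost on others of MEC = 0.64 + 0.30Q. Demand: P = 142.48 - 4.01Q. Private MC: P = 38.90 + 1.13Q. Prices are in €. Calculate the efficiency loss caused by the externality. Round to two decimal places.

DWL = €4.11

Market equilibrium (private): 38.90 + 1.13Q = 142.48 - 4.01Q → Q_m = 20.1518.
Social marginal cost = private MC + MEC = 39.54 + 1.43Q.
Set SMC = demand: 39.54 + 1.43Q = 142.48 - 4.01Q → Q* = 18.9228.
The loss is the area between SMC and demand from Q* to Q_m; with linear curves that's a triangle of height MEC(Q_m).
DWL = ½ × 1.2290 × 6.6855 = 4.1082.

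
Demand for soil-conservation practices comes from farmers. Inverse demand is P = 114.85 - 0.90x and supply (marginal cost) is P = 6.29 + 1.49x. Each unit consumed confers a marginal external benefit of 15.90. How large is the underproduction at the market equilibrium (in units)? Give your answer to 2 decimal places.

6.65 units

Market equilibrium (private): 6.29 + 1.49x = 114.85 - 0.90x → x_m = 45.4226.
Social marginal benefit = demand + MEB = 130.75 - 0.90x.
Set SMB = MC: 130.75 - 0.90x = 6.29 + 1.49x → x* = 52.0753.
Gap = |45.4226 − 52.0753| = 6.6527.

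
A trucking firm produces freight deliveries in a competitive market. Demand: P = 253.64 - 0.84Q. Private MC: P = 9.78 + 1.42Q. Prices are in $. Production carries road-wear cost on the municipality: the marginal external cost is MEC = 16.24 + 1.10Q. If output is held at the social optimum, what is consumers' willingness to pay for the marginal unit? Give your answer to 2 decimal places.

P = $196.74

Social marginal cost = private MC + MEC = 26.02 + 2.52Q.
Set SMC = demand: 26.02 + 2.52Q = 253.64 - 0.84Q → Q* = 67.7440.
Consumer price on the demand curve at Q*: 253.64 − 0.84×67.7440 = 196.7350.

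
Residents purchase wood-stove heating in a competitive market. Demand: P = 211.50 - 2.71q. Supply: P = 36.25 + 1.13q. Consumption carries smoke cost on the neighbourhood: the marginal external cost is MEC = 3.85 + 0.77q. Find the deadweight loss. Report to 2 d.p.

Market equilibrium (private): 36.25 + 1.13q = 211.50 - 2.71q → q_m = 45.6380.
Social marginal benefit = demand − MEC = 207.65 - 3.48q.
Set SMB = MC: 207.65 - 3.48q = 36.25 + 1.13q → q* = 37.1800.
The loss is the area between SMB and MC from q* to q_m; with linear curves that's a triangle of height MEC(q_m).
DWL = ½ × 8.4580 × 38.9913 = 164.8942.

DWL = 164.89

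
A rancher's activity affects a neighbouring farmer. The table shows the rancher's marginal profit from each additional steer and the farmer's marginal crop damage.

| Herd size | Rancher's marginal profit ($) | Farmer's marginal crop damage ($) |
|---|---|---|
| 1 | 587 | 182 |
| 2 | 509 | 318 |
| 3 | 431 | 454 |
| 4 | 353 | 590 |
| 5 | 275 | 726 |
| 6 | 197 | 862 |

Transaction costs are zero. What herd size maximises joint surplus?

2

Bargaining reaches the level where marginal profit last exceeds marginal crop damage.
That holds through level 2 (509 ≥ 318) but not at 3 (431 < 454).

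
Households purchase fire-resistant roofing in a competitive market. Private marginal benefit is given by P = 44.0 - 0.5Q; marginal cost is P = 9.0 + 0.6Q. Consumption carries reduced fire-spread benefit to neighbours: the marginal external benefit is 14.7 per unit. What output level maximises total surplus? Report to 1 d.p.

Social marginal benefit = demand + MEB = 58.7 - 0.5Q.
Set SMB = MC: 58.7 - 0.5Q = 9.0 + 0.6Q → Q* = 45.1818.

Q* = 45.2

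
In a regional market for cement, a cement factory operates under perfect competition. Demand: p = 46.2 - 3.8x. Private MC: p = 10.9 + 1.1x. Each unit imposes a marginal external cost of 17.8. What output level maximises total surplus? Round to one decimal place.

x* = 3.6

Social marginal cost = private MC + MEC = 28.7 + 1.1x.
Set SMC = demand: 28.7 + 1.1x = 46.2 - 3.8x → x* = 3.5714.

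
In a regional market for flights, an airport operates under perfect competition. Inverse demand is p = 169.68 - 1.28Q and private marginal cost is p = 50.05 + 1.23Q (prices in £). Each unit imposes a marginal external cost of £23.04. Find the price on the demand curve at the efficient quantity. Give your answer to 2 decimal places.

Social marginal cost = private MC + MEC = 73.09 + 1.23Q.
Set SMC = demand: 73.09 + 1.23Q = 169.68 - 1.28Q → Q* = 38.4821.
Consumer price on the demand curve at Q*: 169.68 − 1.28×38.4821 = 120.4229.

P = £120.42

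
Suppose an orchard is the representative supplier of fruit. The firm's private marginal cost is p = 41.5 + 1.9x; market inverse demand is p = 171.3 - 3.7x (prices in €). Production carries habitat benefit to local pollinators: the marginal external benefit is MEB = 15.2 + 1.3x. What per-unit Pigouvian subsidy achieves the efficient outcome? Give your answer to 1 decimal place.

subsidy = €59.0 per unit

Social marginal cost = private MC − MEB = 26.3 + 0.6x.
Set SMC = demand: 26.3 + 0.6x = 171.3 - 3.7x → x* = 33.7209.
The Pigouvian subsidy equals MEB at x*: 15.2 + 1.3×33.7209 = 59.0372.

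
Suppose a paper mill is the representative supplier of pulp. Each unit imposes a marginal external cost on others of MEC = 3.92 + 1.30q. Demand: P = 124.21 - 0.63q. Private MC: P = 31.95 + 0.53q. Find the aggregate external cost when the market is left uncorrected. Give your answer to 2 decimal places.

4423.50

Market equilibrium (private): 31.95 + 0.53q = 124.21 - 0.63q → q_m = 79.5345.
Total external cost = ∫₀^{q_m} (3.92 + 1.30q) dq = 3.92×79.5345 + ½×1.30×79.5345² = 4423.5041.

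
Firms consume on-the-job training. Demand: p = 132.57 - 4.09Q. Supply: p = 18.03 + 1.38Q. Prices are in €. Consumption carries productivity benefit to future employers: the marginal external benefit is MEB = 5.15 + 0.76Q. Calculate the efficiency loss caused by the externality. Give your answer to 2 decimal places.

Market equilibrium (private): 18.03 + 1.38Q = 132.57 - 4.09Q → Q_m = 20.9397.
Social marginal benefit = demand + MEB = 137.72 - 3.33Q.
Set SMB = MC: 137.72 - 3.33Q = 18.03 + 1.38Q → Q* = 25.4119.
Between Q* and Q_m the wedge SMB − MC runs linearly from 0 to MEB(Q_m), so the loss is a triangle.
DWL = ½ × 4.4722 × 21.0641 = 47.1014.

DWL = €47.10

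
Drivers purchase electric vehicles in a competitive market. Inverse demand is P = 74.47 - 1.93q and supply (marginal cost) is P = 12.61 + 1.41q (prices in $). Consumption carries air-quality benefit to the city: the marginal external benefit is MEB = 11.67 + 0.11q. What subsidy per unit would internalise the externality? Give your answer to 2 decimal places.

Social marginal benefit = demand + MEB = 86.14 - 1.82q.
Set SMB = MC: 86.14 - 1.82q = 12.61 + 1.41q → q* = 22.7647.
The Pigouvian subsidy equals MEB at q*: 11.67 + 0.11×22.7647 = 14.1741.

subsidy = $14.17 per unit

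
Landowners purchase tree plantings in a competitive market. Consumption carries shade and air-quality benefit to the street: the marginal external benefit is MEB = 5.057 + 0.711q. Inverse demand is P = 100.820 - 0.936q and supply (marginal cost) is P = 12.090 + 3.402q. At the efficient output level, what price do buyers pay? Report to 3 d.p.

P = 76.617

Social marginal benefit = demand + MEB = 105.877 - 0.225q.
Set SMB = MC: 105.877 - 0.225q = 12.090 + 3.402q → q* = 25.8580.
Consumer price on the demand curve at q*: 100.820 − 0.936×25.8580 = 76.6169.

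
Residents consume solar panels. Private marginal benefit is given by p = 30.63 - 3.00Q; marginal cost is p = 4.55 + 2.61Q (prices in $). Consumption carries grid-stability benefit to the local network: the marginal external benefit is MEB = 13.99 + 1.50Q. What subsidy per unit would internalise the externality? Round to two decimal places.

subsidy = $28.61 per unit

Social marginal benefit = demand + MEB = 44.62 - 1.50Q.
Set SMB = MC: 44.62 - 1.50Q = 4.55 + 2.61Q → Q* = 9.7494.
The Pigouvian subsidy equals MEB at Q*: 13.99 + 1.50×9.7494 = 28.6141.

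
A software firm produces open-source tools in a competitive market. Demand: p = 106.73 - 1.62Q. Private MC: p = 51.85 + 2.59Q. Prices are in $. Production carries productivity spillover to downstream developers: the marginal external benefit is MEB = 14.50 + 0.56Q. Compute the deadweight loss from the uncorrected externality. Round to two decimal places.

Market equilibrium (private): 51.85 + 2.59Q = 106.73 - 1.62Q → Q_m = 13.0356.
Social marginal cost = private MC − MEB = 37.35 + 2.03Q.
Set SMC = demand: 37.35 + 2.03Q = 106.73 - 1.62Q → Q* = 19.0082.
Between Q* and Q_m the wedge demand − SMC runs linearly from 0 to MEB(Q_m), so the loss is a triangle.
DWL = ½ × 5.9726 × 21.8000 = 65.1013.

DWL = $65.10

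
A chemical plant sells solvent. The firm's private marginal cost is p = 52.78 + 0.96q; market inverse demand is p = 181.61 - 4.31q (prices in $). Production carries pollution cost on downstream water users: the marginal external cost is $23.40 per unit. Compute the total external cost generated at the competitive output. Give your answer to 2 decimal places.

$572.03

Market equilibrium (private): 52.78 + 0.96q = 181.61 - 4.31q → q_m = 24.4459.
Total external cost = MEC × q_m = 23.40 × 24.4459 = 572.0341.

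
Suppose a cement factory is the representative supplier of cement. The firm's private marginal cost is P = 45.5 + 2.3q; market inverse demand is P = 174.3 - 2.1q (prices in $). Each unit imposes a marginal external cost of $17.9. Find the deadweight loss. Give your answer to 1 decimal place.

Market equilibrium (private): 45.5 + 2.3q = 174.3 - 2.1q → q_m = 29.2727.
Social marginal cost = private MC + MEC = 63.4 + 2.3q.
Set SMC = demand: 63.4 + 2.3q = 174.3 - 2.1q → q* = 25.2045.
Height of the DWL triangle at q_m is SMC(q_m) − demand(q_m) = MEC(q_m) = 17.9000.
DWL = ½ × 4.0682 × 17.9000 = 36.4104.

DWL = $36.4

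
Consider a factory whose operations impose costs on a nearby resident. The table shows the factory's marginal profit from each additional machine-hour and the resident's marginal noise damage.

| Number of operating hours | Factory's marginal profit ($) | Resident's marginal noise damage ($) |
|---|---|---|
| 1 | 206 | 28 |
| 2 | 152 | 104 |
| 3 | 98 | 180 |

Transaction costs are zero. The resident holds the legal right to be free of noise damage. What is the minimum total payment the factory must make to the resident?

$132

Efficient level: marginal profit ≥ marginal noise damage through level 2, so k* = 2.
With the resident holding the right, the factory must at least compensate total damage at k*: 28 + 104 = 132.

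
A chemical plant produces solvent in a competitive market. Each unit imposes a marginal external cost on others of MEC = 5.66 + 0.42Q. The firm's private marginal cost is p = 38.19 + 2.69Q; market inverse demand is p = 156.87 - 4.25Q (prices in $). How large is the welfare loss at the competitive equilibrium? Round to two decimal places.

DWL = $11.20

Market equilibrium (private): 38.19 + 2.69Q = 156.87 - 4.25Q → Q_m = 17.1009.
Social marginal cost = private MC + MEC = 43.85 + 3.11Q.
Set SMC = demand: 43.85 + 3.11Q = 156.87 - 4.25Q → Q* = 15.3560.
The loss is the area between SMC and demand from Q* to Q_m; with linear curves that's a triangle of height MEC(Q_m).
DWL = ½ × 1.7449 × 12.8424 = 11.2044.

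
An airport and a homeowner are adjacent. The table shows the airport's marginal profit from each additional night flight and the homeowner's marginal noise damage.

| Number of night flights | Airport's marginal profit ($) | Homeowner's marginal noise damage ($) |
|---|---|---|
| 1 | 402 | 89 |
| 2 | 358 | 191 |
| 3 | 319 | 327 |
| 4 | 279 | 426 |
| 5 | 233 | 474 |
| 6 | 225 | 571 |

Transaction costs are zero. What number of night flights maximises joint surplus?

2

Bargaining reaches the level where marginal profit last exceeds marginal noise damage.
That holds through level 2 (358 ≥ 191) but not at 3 (319 < 327).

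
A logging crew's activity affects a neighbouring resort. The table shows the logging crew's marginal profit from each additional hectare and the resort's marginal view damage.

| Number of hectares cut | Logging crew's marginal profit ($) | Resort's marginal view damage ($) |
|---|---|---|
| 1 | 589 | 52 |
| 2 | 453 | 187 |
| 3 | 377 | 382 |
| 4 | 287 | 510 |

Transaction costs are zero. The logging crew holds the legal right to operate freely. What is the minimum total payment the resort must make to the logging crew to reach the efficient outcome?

$664

Left alone the logging crew would choose level 4 (marginal profit stays positive).
Efficient level: k* = 2 (marginal profit ≥ marginal view damage through 2).
The resort must at least cover the logging crew's forgone profit from cutting 4→2: 377 + 287 = 664.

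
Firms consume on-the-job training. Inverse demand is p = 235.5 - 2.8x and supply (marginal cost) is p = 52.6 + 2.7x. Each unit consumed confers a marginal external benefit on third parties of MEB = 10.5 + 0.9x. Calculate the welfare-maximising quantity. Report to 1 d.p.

Social marginal benefit = demand + MEB = 246.0 - 1.9x.
Set SMB = MC: 246.0 - 1.9x = 52.6 + 2.7x → x* = 42.0435.

x* = 42.0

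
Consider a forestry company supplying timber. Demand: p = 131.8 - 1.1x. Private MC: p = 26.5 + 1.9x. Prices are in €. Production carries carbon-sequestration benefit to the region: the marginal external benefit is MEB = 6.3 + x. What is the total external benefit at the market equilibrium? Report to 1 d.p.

€837.1

Market equilibrium (private): 26.5 + 1.9x = 131.8 - 1.1x → x_m = 35.1000.
Total external benefit = ∫₀^{x_m} (6.3 + 1.0x) dx = 6.3×35.1000 + ½×1.0×35.1000² = 837.1350.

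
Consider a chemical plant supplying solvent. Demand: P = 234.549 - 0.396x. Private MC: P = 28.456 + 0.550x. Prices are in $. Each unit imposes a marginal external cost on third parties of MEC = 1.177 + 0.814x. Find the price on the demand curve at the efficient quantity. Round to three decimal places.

P = $188.443

Social marginal cost = private MC + MEC = 29.633 + 1.364x.
Set SMC = demand: 29.633 + 1.364x = 234.549 - 0.396x → x* = 116.4295.
Consumer price on the demand curve at x*: 234.549 − 0.396×116.4295 = 188.4429.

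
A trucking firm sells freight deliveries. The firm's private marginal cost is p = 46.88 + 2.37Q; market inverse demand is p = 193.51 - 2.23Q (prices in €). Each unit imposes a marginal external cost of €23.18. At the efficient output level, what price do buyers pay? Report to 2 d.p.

Social marginal cost = private MC + MEC = 70.06 + 2.37Q.
Set SMC = demand: 70.06 + 2.37Q = 193.51 - 2.23Q → Q* = 26.8370.
Consumer price on the demand curve at Q*: 193.51 − 2.23×26.8370 = 133.6635.

P = €133.66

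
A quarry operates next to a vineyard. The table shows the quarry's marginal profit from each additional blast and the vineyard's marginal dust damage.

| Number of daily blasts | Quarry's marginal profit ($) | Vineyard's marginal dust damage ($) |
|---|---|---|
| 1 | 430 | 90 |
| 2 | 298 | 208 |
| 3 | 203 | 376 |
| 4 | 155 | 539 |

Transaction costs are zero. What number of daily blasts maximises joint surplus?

2

Bargaining reaches the level where marginal profit last exceeds marginal dust damage.
That holds through level 2 (298 ≥ 208) but not at 3 (203 < 376).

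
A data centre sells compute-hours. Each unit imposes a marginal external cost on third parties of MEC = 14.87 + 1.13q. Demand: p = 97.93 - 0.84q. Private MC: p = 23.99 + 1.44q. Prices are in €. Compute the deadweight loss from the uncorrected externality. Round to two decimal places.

DWL = €389.13

Market equilibrium (private): 23.99 + 1.44q = 97.93 - 0.84q → q_m = 32.4298.
Social marginal cost = private MC + MEC = 38.86 + 2.57q.
Set SMC = demand: 38.86 + 2.57q = 97.93 - 0.84q → q* = 17.3226.
The loss is the area between SMC and demand from q* to q_m; with linear curves that's a triangle of height MEC(q_m).
DWL = ½ × 15.1072 × 51.5157 = 389.1290.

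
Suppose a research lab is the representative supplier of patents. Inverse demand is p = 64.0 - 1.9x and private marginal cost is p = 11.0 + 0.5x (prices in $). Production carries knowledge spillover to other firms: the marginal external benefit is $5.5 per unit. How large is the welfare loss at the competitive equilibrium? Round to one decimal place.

DWL = $6.3

Market equilibrium (private): 11.0 + 0.5x = 64.0 - 1.9x → x_m = 22.0833.
Social marginal cost = private MC − MEB = 5.5 + 0.5x.
Set SMC = demand: 5.5 + 0.5x = 64.0 - 1.9x → x* = 24.3750.
Height of the DWL triangle at x_m is demand(x_m) − SMC(x_m) = MEB(x_m) = 5.5000.
DWL = ½ × 2.2917 × 5.5000 = 6.3022.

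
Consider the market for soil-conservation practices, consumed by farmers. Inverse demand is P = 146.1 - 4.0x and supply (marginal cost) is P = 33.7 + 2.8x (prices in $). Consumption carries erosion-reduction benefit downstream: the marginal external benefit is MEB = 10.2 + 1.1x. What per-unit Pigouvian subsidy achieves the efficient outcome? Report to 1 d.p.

subsidy = $33.9 per unit

Social marginal benefit = demand + MEB = 156.3 - 2.9x.
Set SMB = MC: 156.3 - 2.9x = 33.7 + 2.8x → x* = 21.5088.
The Pigouvian subsidy equals MEB at x*: 10.2 + 1.1×21.5088 = 33.8597.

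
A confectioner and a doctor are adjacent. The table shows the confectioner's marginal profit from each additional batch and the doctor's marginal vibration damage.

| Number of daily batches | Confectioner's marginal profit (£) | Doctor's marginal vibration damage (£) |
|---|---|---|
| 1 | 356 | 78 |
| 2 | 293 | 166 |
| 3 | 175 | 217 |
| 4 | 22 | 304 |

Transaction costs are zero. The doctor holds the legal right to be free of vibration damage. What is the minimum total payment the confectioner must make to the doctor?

£244

Efficient level: marginal profit ≥ marginal vibration damage through level 2, so k* = 2.
With the doctor holding the right, the confectioner must at least compensate total damage at k*: 78 + 166 = 244.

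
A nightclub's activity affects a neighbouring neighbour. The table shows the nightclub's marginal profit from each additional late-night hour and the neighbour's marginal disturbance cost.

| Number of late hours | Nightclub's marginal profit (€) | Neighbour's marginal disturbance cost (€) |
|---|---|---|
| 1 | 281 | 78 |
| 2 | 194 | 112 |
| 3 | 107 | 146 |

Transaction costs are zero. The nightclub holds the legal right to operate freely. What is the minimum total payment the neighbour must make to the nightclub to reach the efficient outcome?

Left alone the nightclub would choose level 3 (marginal profit stays positive).
Efficient level: k* = 2 (marginal profit ≥ marginal disturbance cost through 2).
The neighbour must at least cover the nightclub's forgone profit from cutting 3→2: 107 = 107.

€107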